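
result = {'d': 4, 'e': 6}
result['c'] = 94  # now {'d': 4, 'e': 6, 'c': 94}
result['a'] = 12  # {'d': 4, 'e': 6, 'c': 94, 'a': 12}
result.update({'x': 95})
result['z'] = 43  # {'d': 4, 'e': 6, 'c': 94, 'a': 12, 'x': 95, 'z': 43}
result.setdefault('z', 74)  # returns 43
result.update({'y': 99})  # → {'d': 4, 'e': 6, 'c': 94, 'a': 12, 'x': 95, 'z': 43, 'y': 99}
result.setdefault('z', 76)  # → 43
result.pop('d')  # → 4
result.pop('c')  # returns 94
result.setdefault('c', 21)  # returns 21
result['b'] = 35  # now {'e': 6, 'a': 12, 'x': 95, 'z': 43, 'y': 99, 'c': 21, 'b': 35}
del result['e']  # {'a': 12, 'x': 95, 'z': 43, 'y': 99, 'c': 21, 'b': 35}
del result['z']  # {'a': 12, 'x': 95, 'y': 99, 'c': 21, 'b': 35}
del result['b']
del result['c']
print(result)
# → {'a': 12, 'x': 95, 'y': 99}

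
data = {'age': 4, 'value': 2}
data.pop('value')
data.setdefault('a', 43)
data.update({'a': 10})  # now {'age': 4, 'a': 10}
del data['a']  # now {'age': 4}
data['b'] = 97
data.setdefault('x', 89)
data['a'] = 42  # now {'age': 4, 'b': 97, 'x': 89, 'a': 42}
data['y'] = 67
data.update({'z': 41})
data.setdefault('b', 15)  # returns 97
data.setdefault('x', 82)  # 89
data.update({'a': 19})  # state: {'age': 4, 'b': 97, 'x': 89, 'a': 19, 'y': 67, 'z': 41}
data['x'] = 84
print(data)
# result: {'age': 4, 'b': 97, 'x': 84, 'a': 19, 'y': 67, 'z': 41}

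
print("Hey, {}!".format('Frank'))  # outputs Hey, Frank!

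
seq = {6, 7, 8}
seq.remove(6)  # {7, 8}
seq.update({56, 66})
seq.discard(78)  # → {7, 8, 56, 66}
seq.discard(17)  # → {7, 8, 56, 66}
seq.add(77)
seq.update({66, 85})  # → {7, 8, 56, 66, 77, 85}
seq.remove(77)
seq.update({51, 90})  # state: {7, 8, 51, 56, 66, 85, 90}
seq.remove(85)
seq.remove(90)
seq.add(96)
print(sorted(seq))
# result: [7, 8, 51, 56, 66, 96]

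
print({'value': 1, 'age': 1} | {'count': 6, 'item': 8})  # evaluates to {'value': 1, 'age': 1, 'count': 6, 'item': 8}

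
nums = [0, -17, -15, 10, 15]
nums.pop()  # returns 15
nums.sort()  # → [-17, -15, 0, 10]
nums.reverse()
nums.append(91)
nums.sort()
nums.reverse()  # [91, 10, 0, -15, -17]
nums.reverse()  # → [-17, -15, 0, 10, 91]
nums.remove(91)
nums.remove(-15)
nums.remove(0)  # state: [-17, 10]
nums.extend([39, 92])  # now [-17, 10, 39, 92]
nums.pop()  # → 92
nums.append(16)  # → [-17, 10, 39, 16]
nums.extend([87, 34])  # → [-17, 10, 39, 16, 87, 34]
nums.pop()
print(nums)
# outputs [-17, 10, 39, 16, 87]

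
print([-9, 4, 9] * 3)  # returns [-9, 4, 9, -9, 4, 9, -9, 4, 9]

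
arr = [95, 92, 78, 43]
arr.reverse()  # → [43, 78, 92, 95]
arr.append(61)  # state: [43, 78, 92, 95, 61]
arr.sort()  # [43, 61, 78, 92, 95]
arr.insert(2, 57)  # [43, 61, 57, 78, 92, 95]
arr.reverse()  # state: [95, 92, 78, 57, 61, 43]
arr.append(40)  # [95, 92, 78, 57, 61, 43, 40]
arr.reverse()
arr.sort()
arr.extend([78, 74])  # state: [40, 43, 57, 61, 78, 92, 95, 78, 74]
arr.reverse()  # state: [74, 78, 95, 92, 78, 61, 57, 43, 40]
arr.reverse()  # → [40, 43, 57, 61, 78, 92, 95, 78, 74]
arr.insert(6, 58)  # [40, 43, 57, 61, 78, 92, 58, 95, 78, 74]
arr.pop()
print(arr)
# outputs [40, 43, 57, 61, 78, 92, 58, 95, 78]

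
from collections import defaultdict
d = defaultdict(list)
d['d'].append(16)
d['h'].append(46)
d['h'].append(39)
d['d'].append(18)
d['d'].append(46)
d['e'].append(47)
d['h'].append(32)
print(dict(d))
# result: {'d': [16, 18, 46], 'h': [46, 39, 32], 'e': [47]}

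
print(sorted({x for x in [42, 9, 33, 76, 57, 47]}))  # [9, 33, 42, 47, 57, 76]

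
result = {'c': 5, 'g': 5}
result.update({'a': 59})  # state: {'c': 5, 'g': 5, 'a': 59}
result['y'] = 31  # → {'c': 5, 'g': 5, 'a': 59, 'y': 31}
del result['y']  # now {'c': 5, 'g': 5, 'a': 59}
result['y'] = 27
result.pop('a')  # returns 59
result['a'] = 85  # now {'c': 5, 'g': 5, 'y': 27, 'a': 85}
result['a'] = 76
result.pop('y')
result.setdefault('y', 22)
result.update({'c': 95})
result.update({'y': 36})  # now {'c': 95, 'g': 5, 'a': 76, 'y': 36}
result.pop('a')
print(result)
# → {'c': 95, 'g': 5, 'y': 36}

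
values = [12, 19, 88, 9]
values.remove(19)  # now [12, 88, 9]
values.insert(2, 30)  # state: [12, 88, 30, 9]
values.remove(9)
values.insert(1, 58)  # [12, 58, 88, 30]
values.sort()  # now [12, 30, 58, 88]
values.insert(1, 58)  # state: [12, 58, 30, 58, 88]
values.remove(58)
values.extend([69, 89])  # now [12, 30, 58, 88, 69, 89]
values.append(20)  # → [12, 30, 58, 88, 69, 89, 20]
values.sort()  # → [12, 20, 30, 58, 69, 88, 89]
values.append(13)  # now [12, 20, 30, 58, 69, 88, 89, 13]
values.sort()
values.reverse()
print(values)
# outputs [89, 88, 69, 58, 30, 20, 13, 12]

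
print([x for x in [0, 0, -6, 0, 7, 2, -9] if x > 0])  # [7, 2]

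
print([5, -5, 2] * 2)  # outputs [5, -5, 2, 5, -5, 2]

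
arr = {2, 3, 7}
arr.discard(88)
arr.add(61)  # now {2, 3, 7, 61}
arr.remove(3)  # {2, 7, 61}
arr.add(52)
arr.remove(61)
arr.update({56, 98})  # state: {2, 7, 52, 56, 98}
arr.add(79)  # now {2, 7, 52, 56, 79, 98}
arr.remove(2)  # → {7, 52, 56, 79, 98}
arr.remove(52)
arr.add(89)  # {7, 56, 79, 89, 98}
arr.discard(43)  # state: {7, 56, 79, 89, 98}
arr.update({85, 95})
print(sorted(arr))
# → [7, 56, 79, 85, 89, 95, 98]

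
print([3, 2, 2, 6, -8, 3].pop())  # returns 3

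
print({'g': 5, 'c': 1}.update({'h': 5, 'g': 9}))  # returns None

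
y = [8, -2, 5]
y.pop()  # 5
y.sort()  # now [-2, 8]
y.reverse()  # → [8, -2]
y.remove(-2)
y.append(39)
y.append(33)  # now [8, 39, 33]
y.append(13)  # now [8, 39, 33, 13]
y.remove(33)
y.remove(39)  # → [8, 13]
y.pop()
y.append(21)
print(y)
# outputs [8, 21]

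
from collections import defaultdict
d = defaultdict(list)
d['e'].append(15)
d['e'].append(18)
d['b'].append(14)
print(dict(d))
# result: {'e': [15, 18], 'b': [14]}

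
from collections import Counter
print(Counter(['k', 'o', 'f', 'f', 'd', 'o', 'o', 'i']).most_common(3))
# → [('o', 3), ('f', 2), ('k', 1)]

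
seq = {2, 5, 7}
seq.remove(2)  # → {5, 7}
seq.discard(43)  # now {5, 7}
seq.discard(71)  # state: {5, 7}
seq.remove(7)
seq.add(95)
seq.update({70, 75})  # {5, 70, 75, 95}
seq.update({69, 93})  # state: {5, 69, 70, 75, 93, 95}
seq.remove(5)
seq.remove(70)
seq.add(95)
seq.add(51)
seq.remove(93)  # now {51, 69, 75, 95}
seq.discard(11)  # {51, 69, 75, 95}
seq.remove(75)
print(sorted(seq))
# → [51, 69, 95]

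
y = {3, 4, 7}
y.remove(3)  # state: {4, 7}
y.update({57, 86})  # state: {4, 7, 57, 86}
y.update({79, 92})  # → {4, 7, 57, 79, 86, 92}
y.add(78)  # {4, 7, 57, 78, 79, 86, 92}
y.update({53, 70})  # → {4, 7, 53, 57, 70, 78, 79, 86, 92}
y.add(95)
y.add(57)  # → {4, 7, 53, 57, 70, 78, 79, 86, 92, 95}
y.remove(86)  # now {4, 7, 53, 57, 70, 78, 79, 92, 95}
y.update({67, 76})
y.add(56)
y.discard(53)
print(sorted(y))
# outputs [4, 7, 56, 57, 67, 70, 76, 78, 79, 92, 95]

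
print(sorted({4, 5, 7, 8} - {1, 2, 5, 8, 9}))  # [4, 7]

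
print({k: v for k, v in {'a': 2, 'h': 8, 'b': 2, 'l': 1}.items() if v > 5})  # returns {'h': 8}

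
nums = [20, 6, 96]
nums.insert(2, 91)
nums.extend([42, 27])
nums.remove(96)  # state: [20, 6, 91, 42, 27]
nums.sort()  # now [6, 20, 27, 42, 91]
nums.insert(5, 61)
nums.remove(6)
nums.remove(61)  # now [20, 27, 42, 91]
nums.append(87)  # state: [20, 27, 42, 91, 87]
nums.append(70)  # [20, 27, 42, 91, 87, 70]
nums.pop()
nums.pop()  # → 87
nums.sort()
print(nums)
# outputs [20, 27, 42, 91]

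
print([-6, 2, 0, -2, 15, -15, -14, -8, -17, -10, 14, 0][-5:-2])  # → [-8, -17, -10]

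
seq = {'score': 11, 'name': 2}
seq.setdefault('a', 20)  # 20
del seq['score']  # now {'name': 2, 'a': 20}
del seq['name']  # {'a': 20}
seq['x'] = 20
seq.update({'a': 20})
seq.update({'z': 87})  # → {'a': 20, 'x': 20, 'z': 87}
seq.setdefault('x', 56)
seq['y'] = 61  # {'a': 20, 'x': 20, 'z': 87, 'y': 61}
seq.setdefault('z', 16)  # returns 87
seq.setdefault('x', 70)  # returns 20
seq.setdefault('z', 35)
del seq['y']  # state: {'a': 20, 'x': 20, 'z': 87}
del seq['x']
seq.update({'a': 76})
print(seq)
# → {'a': 76, 'z': 87}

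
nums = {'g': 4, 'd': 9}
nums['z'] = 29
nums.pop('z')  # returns 29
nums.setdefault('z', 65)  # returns 65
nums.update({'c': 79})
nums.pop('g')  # 4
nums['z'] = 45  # {'d': 9, 'z': 45, 'c': 79}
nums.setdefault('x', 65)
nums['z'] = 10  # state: {'d': 9, 'z': 10, 'c': 79, 'x': 65}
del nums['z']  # {'d': 9, 'c': 79, 'x': 65}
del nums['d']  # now {'c': 79, 'x': 65}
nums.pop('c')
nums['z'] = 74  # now {'x': 65, 'z': 74}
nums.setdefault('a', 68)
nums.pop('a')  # 68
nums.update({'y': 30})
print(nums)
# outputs {'x': 65, 'z': 74, 'y': 30}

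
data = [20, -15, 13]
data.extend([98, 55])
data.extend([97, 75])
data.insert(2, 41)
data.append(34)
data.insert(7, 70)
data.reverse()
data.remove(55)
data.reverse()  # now [20, -15, 41, 13, 98, 97, 70, 75, 34]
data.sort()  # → [-15, 13, 20, 34, 41, 70, 75, 97, 98]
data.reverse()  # [98, 97, 75, 70, 41, 34, 20, 13, -15]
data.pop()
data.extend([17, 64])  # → [98, 97, 75, 70, 41, 34, 20, 13, 17, 64]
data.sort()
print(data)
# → [13, 17, 20, 34, 41, 64, 70, 75, 97, 98]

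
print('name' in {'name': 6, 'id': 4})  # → True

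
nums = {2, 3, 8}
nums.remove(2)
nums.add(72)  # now {3, 8, 72}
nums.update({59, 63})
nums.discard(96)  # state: {3, 8, 59, 63, 72}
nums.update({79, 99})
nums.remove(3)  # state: {8, 59, 63, 72, 79, 99}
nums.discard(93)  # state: {8, 59, 63, 72, 79, 99}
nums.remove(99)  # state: {8, 59, 63, 72, 79}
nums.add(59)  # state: {8, 59, 63, 72, 79}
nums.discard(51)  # {8, 59, 63, 72, 79}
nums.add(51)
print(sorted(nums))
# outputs [8, 51, 59, 63, 72, 79]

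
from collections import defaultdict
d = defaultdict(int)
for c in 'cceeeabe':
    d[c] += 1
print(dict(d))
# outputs {'c': 2, 'e': 4, 'a': 1, 'b': 1}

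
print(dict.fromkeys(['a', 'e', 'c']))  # {'a': None, 'e': None, 'c': None}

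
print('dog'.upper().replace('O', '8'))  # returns D8G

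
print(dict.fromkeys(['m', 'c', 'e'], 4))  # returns {'m': 4, 'c': 4, 'e': 4}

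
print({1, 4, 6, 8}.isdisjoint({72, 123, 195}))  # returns True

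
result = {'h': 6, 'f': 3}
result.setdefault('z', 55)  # 55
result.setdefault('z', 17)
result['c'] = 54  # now {'h': 6, 'f': 3, 'z': 55, 'c': 54}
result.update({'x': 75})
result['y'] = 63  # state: {'h': 6, 'f': 3, 'z': 55, 'c': 54, 'x': 75, 'y': 63}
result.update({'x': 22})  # {'h': 6, 'f': 3, 'z': 55, 'c': 54, 'x': 22, 'y': 63}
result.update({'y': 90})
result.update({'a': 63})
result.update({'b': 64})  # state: {'h': 6, 'f': 3, 'z': 55, 'c': 54, 'x': 22, 'y': 90, 'a': 63, 'b': 64}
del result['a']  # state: {'h': 6, 'f': 3, 'z': 55, 'c': 54, 'x': 22, 'y': 90, 'b': 64}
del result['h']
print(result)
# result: {'f': 3, 'z': 55, 'c': 54, 'x': 22, 'y': 90, 'b': 64}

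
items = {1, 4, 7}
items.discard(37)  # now {1, 4, 7}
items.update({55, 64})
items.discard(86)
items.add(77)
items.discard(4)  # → {1, 7, 55, 64, 77}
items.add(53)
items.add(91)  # {1, 7, 53, 55, 64, 77, 91}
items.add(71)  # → {1, 7, 53, 55, 64, 71, 77, 91}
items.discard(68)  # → {1, 7, 53, 55, 64, 71, 77, 91}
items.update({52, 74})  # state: {1, 7, 52, 53, 55, 64, 71, 74, 77, 91}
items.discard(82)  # {1, 7, 52, 53, 55, 64, 71, 74, 77, 91}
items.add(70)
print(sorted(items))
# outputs [1, 7, 52, 53, 55, 64, 70, 71, 74, 77, 91]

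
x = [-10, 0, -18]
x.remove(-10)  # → [0, -18]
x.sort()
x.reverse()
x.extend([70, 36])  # [0, -18, 70, 36]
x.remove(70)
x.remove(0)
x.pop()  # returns 36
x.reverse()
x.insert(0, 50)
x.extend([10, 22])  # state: [50, -18, 10, 22]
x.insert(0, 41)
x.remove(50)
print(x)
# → [41, -18, 10, 22]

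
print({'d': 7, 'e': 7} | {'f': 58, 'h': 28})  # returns {'d': 7, 'e': 7, 'f': 58, 'h': 28}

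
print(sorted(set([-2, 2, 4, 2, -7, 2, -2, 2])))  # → [-7, -2, 2, 4]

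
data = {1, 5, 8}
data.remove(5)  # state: {1, 8}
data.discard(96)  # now {1, 8}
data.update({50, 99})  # {1, 8, 50, 99}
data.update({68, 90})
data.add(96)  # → {1, 8, 50, 68, 90, 96, 99}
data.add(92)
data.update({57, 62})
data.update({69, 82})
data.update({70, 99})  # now {1, 8, 50, 57, 62, 68, 69, 70, 82, 90, 92, 96, 99}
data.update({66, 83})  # {1, 8, 50, 57, 62, 66, 68, 69, 70, 82, 83, 90, 92, 96, 99}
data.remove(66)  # {1, 8, 50, 57, 62, 68, 69, 70, 82, 83, 90, 92, 96, 99}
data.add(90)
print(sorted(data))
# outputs [1, 8, 50, 57, 62, 68, 69, 70, 82, 83, 90, 92, 96, 99]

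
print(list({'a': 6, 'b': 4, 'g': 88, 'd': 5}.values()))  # [6, 4, 88, 5]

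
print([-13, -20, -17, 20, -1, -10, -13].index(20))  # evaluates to 3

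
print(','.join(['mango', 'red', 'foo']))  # mango,red,foo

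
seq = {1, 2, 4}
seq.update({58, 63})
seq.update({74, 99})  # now {1, 2, 4, 58, 63, 74, 99}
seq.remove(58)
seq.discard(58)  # {1, 2, 4, 63, 74, 99}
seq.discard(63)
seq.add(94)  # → {1, 2, 4, 74, 94, 99}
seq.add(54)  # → {1, 2, 4, 54, 74, 94, 99}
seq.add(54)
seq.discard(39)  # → {1, 2, 4, 54, 74, 94, 99}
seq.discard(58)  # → {1, 2, 4, 54, 74, 94, 99}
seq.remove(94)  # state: {1, 2, 4, 54, 74, 99}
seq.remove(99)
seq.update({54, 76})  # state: {1, 2, 4, 54, 74, 76}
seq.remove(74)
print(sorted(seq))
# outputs [1, 2, 4, 54, 76]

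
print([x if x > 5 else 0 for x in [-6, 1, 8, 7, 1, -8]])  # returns [0, 0, 8, 7, 0, 0]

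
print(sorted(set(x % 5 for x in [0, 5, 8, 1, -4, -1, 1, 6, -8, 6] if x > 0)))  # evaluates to [0, 1, 3]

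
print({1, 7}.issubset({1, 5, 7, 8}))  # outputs True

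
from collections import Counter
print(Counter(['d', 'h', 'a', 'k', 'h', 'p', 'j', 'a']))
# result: Counter({'h': 2, 'a': 2, 'd': 1, 'k': 1, 'p': 1, 'j': 1})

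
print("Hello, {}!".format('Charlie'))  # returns Hello, Charlie!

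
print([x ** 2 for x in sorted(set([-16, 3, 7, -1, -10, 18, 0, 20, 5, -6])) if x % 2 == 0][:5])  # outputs [256, 100, 36, 0, 324]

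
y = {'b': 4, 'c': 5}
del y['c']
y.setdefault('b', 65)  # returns 4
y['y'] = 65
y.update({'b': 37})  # {'b': 37, 'y': 65}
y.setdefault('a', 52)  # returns 52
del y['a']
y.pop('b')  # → 37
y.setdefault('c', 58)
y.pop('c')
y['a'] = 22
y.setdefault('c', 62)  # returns 62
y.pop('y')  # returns 65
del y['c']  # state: {'a': 22}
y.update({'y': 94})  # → {'a': 22, 'y': 94}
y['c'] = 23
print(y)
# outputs {'a': 22, 'y': 94, 'c': 23}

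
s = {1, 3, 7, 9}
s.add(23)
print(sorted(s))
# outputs [1, 3, 7, 9, 23]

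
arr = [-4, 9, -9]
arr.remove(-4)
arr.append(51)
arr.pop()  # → 51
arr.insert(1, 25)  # [9, 25, -9]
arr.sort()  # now [-9, 9, 25]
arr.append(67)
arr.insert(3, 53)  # [-9, 9, 25, 53, 67]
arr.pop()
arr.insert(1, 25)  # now [-9, 25, 9, 25, 53]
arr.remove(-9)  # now [25, 9, 25, 53]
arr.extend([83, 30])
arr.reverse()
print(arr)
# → [30, 83, 53, 25, 9, 25]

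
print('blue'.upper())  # BLUE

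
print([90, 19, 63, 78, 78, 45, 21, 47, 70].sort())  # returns None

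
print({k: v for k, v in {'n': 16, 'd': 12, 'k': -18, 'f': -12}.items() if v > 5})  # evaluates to {'n': 16, 'd': 12}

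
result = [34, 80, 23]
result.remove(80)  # [34, 23]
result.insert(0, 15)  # [15, 34, 23]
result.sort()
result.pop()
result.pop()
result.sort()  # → [15]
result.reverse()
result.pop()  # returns 15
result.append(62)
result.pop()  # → 62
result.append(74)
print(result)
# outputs [74]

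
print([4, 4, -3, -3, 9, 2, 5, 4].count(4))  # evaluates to 3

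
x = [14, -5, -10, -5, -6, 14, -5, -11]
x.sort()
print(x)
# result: [-11, -10, -6, -5, -5, -5, 14, 14]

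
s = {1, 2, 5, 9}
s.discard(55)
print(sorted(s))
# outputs [1, 2, 5, 9]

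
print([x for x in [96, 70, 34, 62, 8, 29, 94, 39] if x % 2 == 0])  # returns [96, 70, 34, 62, 8, 94]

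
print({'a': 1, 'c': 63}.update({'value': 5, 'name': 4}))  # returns None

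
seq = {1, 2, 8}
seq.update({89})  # {1, 2, 8, 89}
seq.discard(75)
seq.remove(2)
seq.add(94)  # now {1, 8, 89, 94}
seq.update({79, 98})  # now {1, 8, 79, 89, 94, 98}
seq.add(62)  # {1, 8, 62, 79, 89, 94, 98}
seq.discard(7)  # {1, 8, 62, 79, 89, 94, 98}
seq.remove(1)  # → {8, 62, 79, 89, 94, 98}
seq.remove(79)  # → {8, 62, 89, 94, 98}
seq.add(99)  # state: {8, 62, 89, 94, 98, 99}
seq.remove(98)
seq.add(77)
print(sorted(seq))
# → [8, 62, 77, 89, 94, 99]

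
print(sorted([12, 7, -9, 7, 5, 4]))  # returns [-9, 4, 5, 7, 7, 12]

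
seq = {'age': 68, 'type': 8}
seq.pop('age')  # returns 68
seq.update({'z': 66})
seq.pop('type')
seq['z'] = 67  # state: {'z': 67}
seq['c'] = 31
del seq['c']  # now {'z': 67}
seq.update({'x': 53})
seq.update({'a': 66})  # {'z': 67, 'x': 53, 'a': 66}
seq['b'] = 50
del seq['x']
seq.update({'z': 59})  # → {'z': 59, 'a': 66, 'b': 50}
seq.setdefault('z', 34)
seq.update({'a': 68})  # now {'z': 59, 'a': 68, 'b': 50}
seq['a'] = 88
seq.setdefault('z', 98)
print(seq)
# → {'z': 59, 'a': 88, 'b': 50}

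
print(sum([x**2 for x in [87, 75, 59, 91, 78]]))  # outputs 31040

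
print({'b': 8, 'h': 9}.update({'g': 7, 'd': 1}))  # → None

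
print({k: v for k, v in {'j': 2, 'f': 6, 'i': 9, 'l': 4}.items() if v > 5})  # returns {'f': 6, 'i': 9}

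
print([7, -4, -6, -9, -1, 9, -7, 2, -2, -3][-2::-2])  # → [-2, -7, -1, -6, 7]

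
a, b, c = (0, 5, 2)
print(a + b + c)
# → 7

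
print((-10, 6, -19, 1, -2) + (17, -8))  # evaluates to (-10, 6, -19, 1, -2, 17, -8)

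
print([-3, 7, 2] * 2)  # [-3, 7, 2, -3, 7, 2]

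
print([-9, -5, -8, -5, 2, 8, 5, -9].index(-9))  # 0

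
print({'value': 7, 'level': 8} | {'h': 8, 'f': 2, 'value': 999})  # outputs {'value': 999, 'level': 8, 'h': 8, 'f': 2}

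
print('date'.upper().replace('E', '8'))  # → DAT8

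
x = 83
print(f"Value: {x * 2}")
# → Value: 166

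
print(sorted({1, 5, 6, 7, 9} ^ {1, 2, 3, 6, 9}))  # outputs [2, 3, 5, 7]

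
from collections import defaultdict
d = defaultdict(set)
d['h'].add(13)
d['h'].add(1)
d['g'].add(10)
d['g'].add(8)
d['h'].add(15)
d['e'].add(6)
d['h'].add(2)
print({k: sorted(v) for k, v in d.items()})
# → {'h': [1, 2, 13, 15], 'g': [8, 10], 'e': [6]}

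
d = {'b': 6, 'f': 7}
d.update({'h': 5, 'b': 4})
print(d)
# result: {'b': 4, 'f': 7, 'h': 5}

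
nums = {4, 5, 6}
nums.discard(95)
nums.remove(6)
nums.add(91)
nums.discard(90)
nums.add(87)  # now {4, 5, 87, 91}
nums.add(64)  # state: {4, 5, 64, 87, 91}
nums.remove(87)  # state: {4, 5, 64, 91}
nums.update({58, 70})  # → {4, 5, 58, 64, 70, 91}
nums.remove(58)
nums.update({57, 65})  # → {4, 5, 57, 64, 65, 70, 91}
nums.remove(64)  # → {4, 5, 57, 65, 70, 91}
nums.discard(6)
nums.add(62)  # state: {4, 5, 57, 62, 65, 70, 91}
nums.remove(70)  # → {4, 5, 57, 62, 65, 91}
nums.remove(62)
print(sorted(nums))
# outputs [4, 5, 57, 65, 91]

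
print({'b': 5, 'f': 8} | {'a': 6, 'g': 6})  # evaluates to {'b': 5, 'f': 8, 'a': 6, 'g': 6}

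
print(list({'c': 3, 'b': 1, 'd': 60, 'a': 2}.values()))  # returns [3, 1, 60, 2]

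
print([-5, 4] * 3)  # [-5, 4, -5, 4, -5, 4]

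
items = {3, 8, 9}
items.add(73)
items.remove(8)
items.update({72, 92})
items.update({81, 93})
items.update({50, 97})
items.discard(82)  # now {3, 9, 50, 72, 73, 81, 92, 93, 97}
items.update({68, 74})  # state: {3, 9, 50, 68, 72, 73, 74, 81, 92, 93, 97}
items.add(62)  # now {3, 9, 50, 62, 68, 72, 73, 74, 81, 92, 93, 97}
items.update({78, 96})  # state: {3, 9, 50, 62, 68, 72, 73, 74, 78, 81, 92, 93, 96, 97}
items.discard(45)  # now {3, 9, 50, 62, 68, 72, 73, 74, 78, 81, 92, 93, 96, 97}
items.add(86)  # {3, 9, 50, 62, 68, 72, 73, 74, 78, 81, 86, 92, 93, 96, 97}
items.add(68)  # {3, 9, 50, 62, 68, 72, 73, 74, 78, 81, 86, 92, 93, 96, 97}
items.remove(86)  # {3, 9, 50, 62, 68, 72, 73, 74, 78, 81, 92, 93, 96, 97}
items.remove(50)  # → {3, 9, 62, 68, 72, 73, 74, 78, 81, 92, 93, 96, 97}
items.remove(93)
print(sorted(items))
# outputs [3, 9, 62, 68, 72, 73, 74, 78, 81, 92, 96, 97]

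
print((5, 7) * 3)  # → (5, 7, 5, 7, 5, 7)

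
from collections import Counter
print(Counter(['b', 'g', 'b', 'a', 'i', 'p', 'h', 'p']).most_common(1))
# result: [('b', 2)]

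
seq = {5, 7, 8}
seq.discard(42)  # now {5, 7, 8}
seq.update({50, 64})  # {5, 7, 8, 50, 64}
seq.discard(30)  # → {5, 7, 8, 50, 64}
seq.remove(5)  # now {7, 8, 50, 64}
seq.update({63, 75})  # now {7, 8, 50, 63, 64, 75}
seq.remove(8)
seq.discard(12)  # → {7, 50, 63, 64, 75}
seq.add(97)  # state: {7, 50, 63, 64, 75, 97}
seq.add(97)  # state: {7, 50, 63, 64, 75, 97}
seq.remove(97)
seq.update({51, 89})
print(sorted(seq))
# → [7, 50, 51, 63, 64, 75, 89]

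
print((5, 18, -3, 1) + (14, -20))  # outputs (5, 18, -3, 1, 14, -20)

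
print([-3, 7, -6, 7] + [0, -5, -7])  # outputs [-3, 7, -6, 7, 0, -5, -7]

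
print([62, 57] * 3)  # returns [62, 57, 62, 57, 62, 57]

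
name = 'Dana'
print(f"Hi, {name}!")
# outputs Hi, Dana!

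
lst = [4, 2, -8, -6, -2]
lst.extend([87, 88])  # [4, 2, -8, -6, -2, 87, 88]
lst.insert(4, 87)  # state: [4, 2, -8, -6, 87, -2, 87, 88]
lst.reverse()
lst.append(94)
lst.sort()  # [-8, -6, -2, 2, 4, 87, 87, 88, 94]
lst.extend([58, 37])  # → [-8, -6, -2, 2, 4, 87, 87, 88, 94, 58, 37]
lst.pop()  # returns 37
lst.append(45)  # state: [-8, -6, -2, 2, 4, 87, 87, 88, 94, 58, 45]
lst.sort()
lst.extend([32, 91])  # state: [-8, -6, -2, 2, 4, 45, 58, 87, 87, 88, 94, 32, 91]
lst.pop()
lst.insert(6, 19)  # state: [-8, -6, -2, 2, 4, 45, 19, 58, 87, 87, 88, 94, 32]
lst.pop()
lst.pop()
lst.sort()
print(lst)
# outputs [-8, -6, -2, 2, 4, 19, 45, 58, 87, 87, 88]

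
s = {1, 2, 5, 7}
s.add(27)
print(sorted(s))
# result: [1, 2, 5, 7, 27]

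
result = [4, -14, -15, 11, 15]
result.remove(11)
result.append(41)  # [4, -14, -15, 15, 41]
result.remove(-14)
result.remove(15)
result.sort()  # [-15, 4, 41]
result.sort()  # [-15, 4, 41]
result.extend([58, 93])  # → [-15, 4, 41, 58, 93]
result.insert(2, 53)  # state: [-15, 4, 53, 41, 58, 93]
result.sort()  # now [-15, 4, 41, 53, 58, 93]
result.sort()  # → [-15, 4, 41, 53, 58, 93]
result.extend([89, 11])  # [-15, 4, 41, 53, 58, 93, 89, 11]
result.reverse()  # [11, 89, 93, 58, 53, 41, 4, -15]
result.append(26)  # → [11, 89, 93, 58, 53, 41, 4, -15, 26]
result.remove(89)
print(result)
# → [11, 93, 58, 53, 41, 4, -15, 26]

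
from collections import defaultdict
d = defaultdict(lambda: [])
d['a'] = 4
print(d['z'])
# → []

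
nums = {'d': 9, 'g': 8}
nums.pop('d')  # 9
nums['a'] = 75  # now {'g': 8, 'a': 75}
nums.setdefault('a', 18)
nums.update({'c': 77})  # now {'g': 8, 'a': 75, 'c': 77}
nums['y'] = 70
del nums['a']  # {'g': 8, 'c': 77, 'y': 70}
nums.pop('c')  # 77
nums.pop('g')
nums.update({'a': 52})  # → {'y': 70, 'a': 52}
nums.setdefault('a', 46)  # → 52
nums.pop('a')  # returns 52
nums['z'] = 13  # {'y': 70, 'z': 13}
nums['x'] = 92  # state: {'y': 70, 'z': 13, 'x': 92}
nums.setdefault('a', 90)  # 90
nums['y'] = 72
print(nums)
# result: {'y': 72, 'z': 13, 'x': 92, 'a': 90}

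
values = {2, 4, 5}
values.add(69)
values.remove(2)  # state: {4, 5, 69}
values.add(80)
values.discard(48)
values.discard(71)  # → {4, 5, 69, 80}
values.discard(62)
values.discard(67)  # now {4, 5, 69, 80}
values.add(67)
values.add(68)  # {4, 5, 67, 68, 69, 80}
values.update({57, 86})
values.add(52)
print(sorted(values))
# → [4, 5, 52, 57, 67, 68, 69, 80, 86]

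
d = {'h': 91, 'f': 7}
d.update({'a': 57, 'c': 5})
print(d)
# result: {'h': 91, 'f': 7, 'a': 57, 'c': 5}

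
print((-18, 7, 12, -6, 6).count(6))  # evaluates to 1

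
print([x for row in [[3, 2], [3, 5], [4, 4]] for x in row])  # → [3, 2, 3, 5, 4, 4]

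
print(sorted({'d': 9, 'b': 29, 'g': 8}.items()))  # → [('b', 29), ('d', 9), ('g', 8)]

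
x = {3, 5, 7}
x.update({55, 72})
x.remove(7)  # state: {3, 5, 55, 72}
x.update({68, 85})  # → {3, 5, 55, 68, 72, 85}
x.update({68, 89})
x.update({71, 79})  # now {3, 5, 55, 68, 71, 72, 79, 85, 89}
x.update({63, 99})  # {3, 5, 55, 63, 68, 71, 72, 79, 85, 89, 99}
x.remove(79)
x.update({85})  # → {3, 5, 55, 63, 68, 71, 72, 85, 89, 99}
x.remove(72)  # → {3, 5, 55, 63, 68, 71, 85, 89, 99}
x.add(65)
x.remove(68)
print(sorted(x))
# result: [3, 5, 55, 63, 65, 71, 85, 89, 99]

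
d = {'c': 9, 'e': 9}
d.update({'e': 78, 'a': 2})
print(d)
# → {'c': 9, 'e': 78, 'a': 2}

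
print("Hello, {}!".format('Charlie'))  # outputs Hello, Charlie!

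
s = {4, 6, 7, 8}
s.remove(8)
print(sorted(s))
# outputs [4, 6, 7]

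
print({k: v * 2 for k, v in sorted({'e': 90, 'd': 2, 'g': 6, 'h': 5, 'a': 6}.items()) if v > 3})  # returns {'a': 12, 'e': 180, 'g': 12, 'h': 10}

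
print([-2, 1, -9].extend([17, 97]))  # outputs None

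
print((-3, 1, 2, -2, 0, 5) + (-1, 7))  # (-3, 1, 2, -2, 0, 5, -1, 7)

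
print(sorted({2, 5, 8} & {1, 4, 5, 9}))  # [5]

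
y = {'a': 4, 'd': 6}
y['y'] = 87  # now {'a': 4, 'd': 6, 'y': 87}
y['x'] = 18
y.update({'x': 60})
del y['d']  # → {'a': 4, 'y': 87, 'x': 60}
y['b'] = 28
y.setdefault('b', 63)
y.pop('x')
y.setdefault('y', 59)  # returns 87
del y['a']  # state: {'y': 87, 'b': 28}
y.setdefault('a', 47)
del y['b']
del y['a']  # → {'y': 87}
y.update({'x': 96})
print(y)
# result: {'y': 87, 'x': 96}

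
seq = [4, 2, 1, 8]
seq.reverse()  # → [8, 1, 2, 4]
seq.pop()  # 4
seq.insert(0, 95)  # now [95, 8, 1, 2]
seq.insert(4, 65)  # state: [95, 8, 1, 2, 65]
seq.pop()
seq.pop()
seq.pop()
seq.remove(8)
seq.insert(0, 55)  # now [55, 95]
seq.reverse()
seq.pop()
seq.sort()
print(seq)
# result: [95]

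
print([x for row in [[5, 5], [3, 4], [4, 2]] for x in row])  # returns [5, 5, 3, 4, 4, 2]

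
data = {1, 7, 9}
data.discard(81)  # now {1, 7, 9}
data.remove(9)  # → {1, 7}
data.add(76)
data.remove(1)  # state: {7, 76}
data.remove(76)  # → {7}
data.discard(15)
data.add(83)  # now {7, 83}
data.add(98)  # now {7, 83, 98}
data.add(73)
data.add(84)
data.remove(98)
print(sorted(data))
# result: [7, 73, 83, 84]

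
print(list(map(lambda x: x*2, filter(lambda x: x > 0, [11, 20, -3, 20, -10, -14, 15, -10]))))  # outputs [22, 40, 40, 30]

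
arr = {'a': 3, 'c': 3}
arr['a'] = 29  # {'a': 29, 'c': 3}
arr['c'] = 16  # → {'a': 29, 'c': 16}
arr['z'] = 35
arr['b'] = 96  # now {'a': 29, 'c': 16, 'z': 35, 'b': 96}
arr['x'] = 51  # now {'a': 29, 'c': 16, 'z': 35, 'b': 96, 'x': 51}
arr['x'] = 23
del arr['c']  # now {'a': 29, 'z': 35, 'b': 96, 'x': 23}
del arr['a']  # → {'z': 35, 'b': 96, 'x': 23}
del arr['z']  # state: {'b': 96, 'x': 23}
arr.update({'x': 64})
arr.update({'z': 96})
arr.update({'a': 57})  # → {'b': 96, 'x': 64, 'z': 96, 'a': 57}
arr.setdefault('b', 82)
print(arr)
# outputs {'b': 96, 'x': 64, 'z': 96, 'a': 57}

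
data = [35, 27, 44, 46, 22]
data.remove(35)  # [27, 44, 46, 22]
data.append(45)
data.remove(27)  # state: [44, 46, 22, 45]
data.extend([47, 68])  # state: [44, 46, 22, 45, 47, 68]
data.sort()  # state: [22, 44, 45, 46, 47, 68]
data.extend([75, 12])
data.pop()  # 12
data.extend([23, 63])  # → [22, 44, 45, 46, 47, 68, 75, 23, 63]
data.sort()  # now [22, 23, 44, 45, 46, 47, 63, 68, 75]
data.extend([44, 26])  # [22, 23, 44, 45, 46, 47, 63, 68, 75, 44, 26]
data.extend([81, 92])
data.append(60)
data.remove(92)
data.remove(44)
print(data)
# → [22, 23, 45, 46, 47, 63, 68, 75, 44, 26, 81, 60]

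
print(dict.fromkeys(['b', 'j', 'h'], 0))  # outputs {'b': 0, 'j': 0, 'h': 0}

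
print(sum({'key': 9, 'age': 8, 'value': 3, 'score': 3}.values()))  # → 23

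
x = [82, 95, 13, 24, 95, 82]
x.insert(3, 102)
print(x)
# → [82, 95, 13, 102, 24, 95, 82]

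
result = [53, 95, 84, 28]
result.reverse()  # [28, 84, 95, 53]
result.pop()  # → 53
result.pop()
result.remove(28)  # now [84]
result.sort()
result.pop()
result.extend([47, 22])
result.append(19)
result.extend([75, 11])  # [47, 22, 19, 75, 11]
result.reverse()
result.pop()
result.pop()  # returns 22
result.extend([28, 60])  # [11, 75, 19, 28, 60]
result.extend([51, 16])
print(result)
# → [11, 75, 19, 28, 60, 51, 16]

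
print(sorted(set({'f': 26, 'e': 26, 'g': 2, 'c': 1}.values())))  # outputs [1, 2, 26]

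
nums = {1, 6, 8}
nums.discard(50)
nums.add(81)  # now {1, 6, 8, 81}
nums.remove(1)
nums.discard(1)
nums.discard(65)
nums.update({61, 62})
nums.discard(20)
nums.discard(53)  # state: {6, 8, 61, 62, 81}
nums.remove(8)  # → {6, 61, 62, 81}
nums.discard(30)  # {6, 61, 62, 81}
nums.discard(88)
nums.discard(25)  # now {6, 61, 62, 81}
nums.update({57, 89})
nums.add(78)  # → {6, 57, 61, 62, 78, 81, 89}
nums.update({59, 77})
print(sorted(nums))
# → [6, 57, 59, 61, 62, 77, 78, 81, 89]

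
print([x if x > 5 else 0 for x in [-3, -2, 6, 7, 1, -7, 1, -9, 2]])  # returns [0, 0, 6, 7, 0, 0, 0, 0, 0]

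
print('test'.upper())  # TEST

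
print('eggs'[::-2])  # sg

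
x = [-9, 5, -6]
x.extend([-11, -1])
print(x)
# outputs [-9, 5, -6, -11, -1]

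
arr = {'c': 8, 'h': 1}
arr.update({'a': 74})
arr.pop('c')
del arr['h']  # {'a': 74}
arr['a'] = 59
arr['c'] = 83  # {'a': 59, 'c': 83}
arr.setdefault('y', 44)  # 44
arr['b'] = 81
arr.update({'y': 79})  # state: {'a': 59, 'c': 83, 'y': 79, 'b': 81}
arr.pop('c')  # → 83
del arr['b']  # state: {'a': 59, 'y': 79}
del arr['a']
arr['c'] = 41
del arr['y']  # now {'c': 41}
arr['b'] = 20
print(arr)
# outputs {'c': 41, 'b': 20}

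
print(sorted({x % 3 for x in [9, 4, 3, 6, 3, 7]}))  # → [0, 1]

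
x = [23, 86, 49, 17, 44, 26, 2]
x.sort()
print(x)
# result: [2, 17, 23, 26, 44, 49, 86]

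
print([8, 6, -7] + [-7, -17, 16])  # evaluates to [8, 6, -7, -7, -17, 16]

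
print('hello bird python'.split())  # ['hello', 'bird', 'python']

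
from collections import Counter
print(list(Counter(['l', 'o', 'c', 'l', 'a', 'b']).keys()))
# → ['l', 'o', 'c', 'a', 'b']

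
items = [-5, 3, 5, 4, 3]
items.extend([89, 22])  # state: [-5, 3, 5, 4, 3, 89, 22]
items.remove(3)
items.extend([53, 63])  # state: [-5, 5, 4, 3, 89, 22, 53, 63]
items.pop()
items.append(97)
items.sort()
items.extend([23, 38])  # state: [-5, 3, 4, 5, 22, 53, 89, 97, 23, 38]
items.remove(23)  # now [-5, 3, 4, 5, 22, 53, 89, 97, 38]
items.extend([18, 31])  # [-5, 3, 4, 5, 22, 53, 89, 97, 38, 18, 31]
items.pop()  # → 31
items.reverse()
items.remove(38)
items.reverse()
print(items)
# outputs [-5, 3, 4, 5, 22, 53, 89, 97, 18]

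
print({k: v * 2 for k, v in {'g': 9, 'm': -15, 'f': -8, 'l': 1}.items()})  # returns {'g': 18, 'm': -30, 'f': -16, 'l': 2}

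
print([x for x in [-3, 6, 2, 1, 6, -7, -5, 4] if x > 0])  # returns [6, 2, 1, 6, 4]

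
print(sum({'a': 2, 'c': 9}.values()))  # 11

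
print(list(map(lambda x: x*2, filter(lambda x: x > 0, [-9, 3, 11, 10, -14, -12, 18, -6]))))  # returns [6, 22, 20, 36]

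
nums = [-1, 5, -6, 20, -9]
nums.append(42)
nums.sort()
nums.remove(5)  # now [-9, -6, -1, 20, 42]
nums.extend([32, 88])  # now [-9, -6, -1, 20, 42, 32, 88]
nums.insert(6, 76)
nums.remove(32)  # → [-9, -6, -1, 20, 42, 76, 88]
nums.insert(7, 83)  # [-9, -6, -1, 20, 42, 76, 88, 83]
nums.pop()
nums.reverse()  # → [88, 76, 42, 20, -1, -6, -9]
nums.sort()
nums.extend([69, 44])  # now [-9, -6, -1, 20, 42, 76, 88, 69, 44]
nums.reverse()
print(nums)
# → [44, 69, 88, 76, 42, 20, -1, -6, -9]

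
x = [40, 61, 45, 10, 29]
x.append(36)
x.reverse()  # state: [36, 29, 10, 45, 61, 40]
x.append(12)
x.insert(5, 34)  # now [36, 29, 10, 45, 61, 34, 40, 12]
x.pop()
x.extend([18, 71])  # [36, 29, 10, 45, 61, 34, 40, 18, 71]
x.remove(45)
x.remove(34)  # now [36, 29, 10, 61, 40, 18, 71]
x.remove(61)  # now [36, 29, 10, 40, 18, 71]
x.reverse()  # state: [71, 18, 40, 10, 29, 36]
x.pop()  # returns 36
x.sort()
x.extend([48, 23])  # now [10, 18, 29, 40, 71, 48, 23]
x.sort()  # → [10, 18, 23, 29, 40, 48, 71]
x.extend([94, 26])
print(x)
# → [10, 18, 23, 29, 40, 48, 71, 94, 26]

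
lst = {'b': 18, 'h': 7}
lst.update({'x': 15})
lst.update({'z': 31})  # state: {'b': 18, 'h': 7, 'x': 15, 'z': 31}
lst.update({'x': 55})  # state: {'b': 18, 'h': 7, 'x': 55, 'z': 31}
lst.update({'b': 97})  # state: {'b': 97, 'h': 7, 'x': 55, 'z': 31}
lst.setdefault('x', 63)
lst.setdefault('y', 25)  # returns 25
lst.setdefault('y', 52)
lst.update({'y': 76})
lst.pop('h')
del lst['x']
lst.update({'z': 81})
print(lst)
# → {'b': 97, 'z': 81, 'y': 76}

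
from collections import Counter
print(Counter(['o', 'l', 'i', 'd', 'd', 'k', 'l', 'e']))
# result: Counter({'l': 2, 'd': 2, 'o': 1, 'i': 1, 'k': 1, 'e': 1})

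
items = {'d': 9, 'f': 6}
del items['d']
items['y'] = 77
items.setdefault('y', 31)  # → 77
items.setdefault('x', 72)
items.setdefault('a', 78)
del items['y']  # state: {'f': 6, 'x': 72, 'a': 78}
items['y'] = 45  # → {'f': 6, 'x': 72, 'a': 78, 'y': 45}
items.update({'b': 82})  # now {'f': 6, 'x': 72, 'a': 78, 'y': 45, 'b': 82}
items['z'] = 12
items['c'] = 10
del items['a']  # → {'f': 6, 'x': 72, 'y': 45, 'b': 82, 'z': 12, 'c': 10}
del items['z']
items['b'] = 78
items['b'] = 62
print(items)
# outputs {'f': 6, 'x': 72, 'y': 45, 'b': 62, 'c': 10}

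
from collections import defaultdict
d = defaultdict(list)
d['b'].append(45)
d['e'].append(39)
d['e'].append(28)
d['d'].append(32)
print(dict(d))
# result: {'b': [45], 'e': [39, 28], 'd': [32]}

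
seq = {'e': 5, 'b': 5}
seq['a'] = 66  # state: {'e': 5, 'b': 5, 'a': 66}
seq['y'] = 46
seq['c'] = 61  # {'e': 5, 'b': 5, 'a': 66, 'y': 46, 'c': 61}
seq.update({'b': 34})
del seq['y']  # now {'e': 5, 'b': 34, 'a': 66, 'c': 61}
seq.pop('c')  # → 61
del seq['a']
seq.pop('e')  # 5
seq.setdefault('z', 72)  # 72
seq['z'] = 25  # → {'b': 34, 'z': 25}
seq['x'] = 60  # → {'b': 34, 'z': 25, 'x': 60}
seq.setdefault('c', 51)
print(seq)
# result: {'b': 34, 'z': 25, 'x': 60, 'c': 51}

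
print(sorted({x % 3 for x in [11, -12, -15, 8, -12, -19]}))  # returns [0, 2]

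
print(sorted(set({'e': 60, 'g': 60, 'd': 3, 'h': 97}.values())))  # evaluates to [3, 60, 97]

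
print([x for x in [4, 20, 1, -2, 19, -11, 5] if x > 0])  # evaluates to [4, 20, 1, 19, 5]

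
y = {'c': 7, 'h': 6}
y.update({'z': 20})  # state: {'c': 7, 'h': 6, 'z': 20}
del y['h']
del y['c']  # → {'z': 20}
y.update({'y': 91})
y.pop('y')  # 91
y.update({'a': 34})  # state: {'z': 20, 'a': 34}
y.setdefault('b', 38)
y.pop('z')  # 20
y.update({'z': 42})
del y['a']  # {'b': 38, 'z': 42}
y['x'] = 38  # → {'b': 38, 'z': 42, 'x': 38}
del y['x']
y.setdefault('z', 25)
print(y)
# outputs {'b': 38, 'z': 42}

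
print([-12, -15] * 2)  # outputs [-12, -15, -12, -15]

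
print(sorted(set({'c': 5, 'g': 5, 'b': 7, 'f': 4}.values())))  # [4, 5, 7]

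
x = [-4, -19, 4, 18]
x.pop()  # 18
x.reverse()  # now [4, -19, -4]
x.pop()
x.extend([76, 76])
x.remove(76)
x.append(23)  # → [4, -19, 76, 23]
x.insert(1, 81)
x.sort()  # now [-19, 4, 23, 76, 81]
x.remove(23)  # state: [-19, 4, 76, 81]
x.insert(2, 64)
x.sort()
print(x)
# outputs [-19, 4, 64, 76, 81]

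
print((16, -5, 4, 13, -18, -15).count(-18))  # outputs 1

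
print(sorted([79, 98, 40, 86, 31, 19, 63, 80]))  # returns [19, 31, 40, 63, 79, 80, 86, 98]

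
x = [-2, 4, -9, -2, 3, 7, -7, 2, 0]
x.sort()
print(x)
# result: [-9, -7, -2, -2, 0, 2, 3, 4, 7]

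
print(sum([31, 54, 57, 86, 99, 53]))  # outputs 380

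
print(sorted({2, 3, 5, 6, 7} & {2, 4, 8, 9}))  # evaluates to [2]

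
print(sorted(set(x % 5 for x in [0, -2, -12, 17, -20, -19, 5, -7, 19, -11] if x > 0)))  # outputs [0, 2, 4]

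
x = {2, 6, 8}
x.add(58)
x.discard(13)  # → {2, 6, 8, 58}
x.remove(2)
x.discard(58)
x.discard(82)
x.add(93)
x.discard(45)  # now {6, 8, 93}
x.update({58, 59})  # {6, 8, 58, 59, 93}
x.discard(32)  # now {6, 8, 58, 59, 93}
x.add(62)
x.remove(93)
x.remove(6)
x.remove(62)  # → {8, 58, 59}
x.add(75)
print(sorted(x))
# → [8, 58, 59, 75]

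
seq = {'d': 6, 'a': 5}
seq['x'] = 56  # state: {'d': 6, 'a': 5, 'x': 56}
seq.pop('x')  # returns 56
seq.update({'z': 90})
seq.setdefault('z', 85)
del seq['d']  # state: {'a': 5, 'z': 90}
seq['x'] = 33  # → {'a': 5, 'z': 90, 'x': 33}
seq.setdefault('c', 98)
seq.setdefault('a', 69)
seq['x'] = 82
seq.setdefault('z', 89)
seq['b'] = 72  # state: {'a': 5, 'z': 90, 'x': 82, 'c': 98, 'b': 72}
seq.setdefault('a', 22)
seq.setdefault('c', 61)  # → 98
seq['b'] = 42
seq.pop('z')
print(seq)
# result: {'a': 5, 'x': 82, 'c': 98, 'b': 42}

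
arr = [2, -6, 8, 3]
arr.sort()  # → [-6, 2, 3, 8]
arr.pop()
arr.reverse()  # [3, 2, -6]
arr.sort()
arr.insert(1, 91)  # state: [-6, 91, 2, 3]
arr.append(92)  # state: [-6, 91, 2, 3, 92]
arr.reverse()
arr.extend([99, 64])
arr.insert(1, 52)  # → [92, 52, 3, 2, 91, -6, 99, 64]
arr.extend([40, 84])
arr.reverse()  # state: [84, 40, 64, 99, -6, 91, 2, 3, 52, 92]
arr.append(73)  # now [84, 40, 64, 99, -6, 91, 2, 3, 52, 92, 73]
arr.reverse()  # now [73, 92, 52, 3, 2, 91, -6, 99, 64, 40, 84]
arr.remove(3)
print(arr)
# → [73, 92, 52, 2, 91, -6, 99, 64, 40, 84]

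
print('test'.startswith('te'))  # True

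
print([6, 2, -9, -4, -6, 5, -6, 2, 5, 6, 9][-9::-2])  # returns [-9, 6]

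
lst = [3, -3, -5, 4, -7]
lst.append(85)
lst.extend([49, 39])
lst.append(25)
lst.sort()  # [-7, -5, -3, 3, 4, 25, 39, 49, 85]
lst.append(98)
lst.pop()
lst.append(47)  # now [-7, -5, -3, 3, 4, 25, 39, 49, 85, 47]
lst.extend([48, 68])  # [-7, -5, -3, 3, 4, 25, 39, 49, 85, 47, 48, 68]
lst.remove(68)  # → [-7, -5, -3, 3, 4, 25, 39, 49, 85, 47, 48]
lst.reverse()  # [48, 47, 85, 49, 39, 25, 4, 3, -3, -5, -7]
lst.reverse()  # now [-7, -5, -3, 3, 4, 25, 39, 49, 85, 47, 48]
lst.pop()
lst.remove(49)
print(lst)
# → [-7, -5, -3, 3, 4, 25, 39, 85, 47]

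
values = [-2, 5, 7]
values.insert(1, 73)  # [-2, 73, 5, 7]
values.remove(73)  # [-2, 5, 7]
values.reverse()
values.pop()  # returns -2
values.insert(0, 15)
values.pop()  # 5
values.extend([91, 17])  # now [15, 7, 91, 17]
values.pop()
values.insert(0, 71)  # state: [71, 15, 7, 91]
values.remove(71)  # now [15, 7, 91]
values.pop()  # 91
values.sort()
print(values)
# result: [7, 15]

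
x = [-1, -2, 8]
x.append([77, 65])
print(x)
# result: [-1, -2, 8, [77, 65]]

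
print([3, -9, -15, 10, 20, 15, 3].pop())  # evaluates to 3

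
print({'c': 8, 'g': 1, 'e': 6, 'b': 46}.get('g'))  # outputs 1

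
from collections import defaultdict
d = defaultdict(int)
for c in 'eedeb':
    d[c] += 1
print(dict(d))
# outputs {'e': 3, 'd': 1, 'b': 1}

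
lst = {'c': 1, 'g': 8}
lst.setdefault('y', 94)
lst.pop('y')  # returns 94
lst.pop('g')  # 8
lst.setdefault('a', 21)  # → 21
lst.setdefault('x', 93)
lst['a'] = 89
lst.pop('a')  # 89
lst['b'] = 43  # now {'c': 1, 'x': 93, 'b': 43}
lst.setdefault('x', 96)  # 93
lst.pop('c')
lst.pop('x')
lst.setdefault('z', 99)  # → 99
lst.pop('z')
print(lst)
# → {'b': 43}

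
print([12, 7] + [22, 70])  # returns [12, 7, 22, 70]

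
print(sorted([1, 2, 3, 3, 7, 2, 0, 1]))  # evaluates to [0, 1, 1, 2, 2, 3, 3, 7]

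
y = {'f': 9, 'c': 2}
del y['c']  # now {'f': 9}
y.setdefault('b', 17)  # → 17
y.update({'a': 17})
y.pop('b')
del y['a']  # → {'f': 9}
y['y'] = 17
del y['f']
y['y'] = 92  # {'y': 92}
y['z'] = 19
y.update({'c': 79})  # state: {'y': 92, 'z': 19, 'c': 79}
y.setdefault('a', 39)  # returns 39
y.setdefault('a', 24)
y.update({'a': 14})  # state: {'y': 92, 'z': 19, 'c': 79, 'a': 14}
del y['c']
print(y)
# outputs {'y': 92, 'z': 19, 'a': 14}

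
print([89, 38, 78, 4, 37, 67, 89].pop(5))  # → 67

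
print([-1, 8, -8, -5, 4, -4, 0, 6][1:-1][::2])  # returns [8, -5, -4]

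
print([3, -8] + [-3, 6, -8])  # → [3, -8, -3, 6, -8]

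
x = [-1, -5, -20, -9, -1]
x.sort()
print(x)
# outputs [-20, -9, -5, -1, -1]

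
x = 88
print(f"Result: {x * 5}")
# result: Result: 440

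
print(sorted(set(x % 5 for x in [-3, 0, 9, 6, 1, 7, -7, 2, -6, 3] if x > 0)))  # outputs [1, 2, 3, 4]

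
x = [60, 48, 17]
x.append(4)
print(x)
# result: [60, 48, 17, 4]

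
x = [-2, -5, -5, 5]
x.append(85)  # [-2, -5, -5, 5, 85]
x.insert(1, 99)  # [-2, 99, -5, -5, 5, 85]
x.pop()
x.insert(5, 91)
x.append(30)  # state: [-2, 99, -5, -5, 5, 91, 30]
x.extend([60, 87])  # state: [-2, 99, -5, -5, 5, 91, 30, 60, 87]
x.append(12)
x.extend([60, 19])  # [-2, 99, -5, -5, 5, 91, 30, 60, 87, 12, 60, 19]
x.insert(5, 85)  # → [-2, 99, -5, -5, 5, 85, 91, 30, 60, 87, 12, 60, 19]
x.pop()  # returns 19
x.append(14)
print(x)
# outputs [-2, 99, -5, -5, 5, 85, 91, 30, 60, 87, 12, 60, 14]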